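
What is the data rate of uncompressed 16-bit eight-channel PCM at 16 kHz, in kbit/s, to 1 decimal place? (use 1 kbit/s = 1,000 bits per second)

Bit rate = 16,000 × 16 × 8 = 2,048,000 bits/s.
= 2048.0 kbit/s.

2048.0 kbit/s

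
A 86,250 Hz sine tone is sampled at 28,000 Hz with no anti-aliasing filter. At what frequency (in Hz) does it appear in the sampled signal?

2,250 Hz

Nyquist = 28,000/2 = 14,000 Hz; 86,250 Hz exceeds it.
Alias = |86,250 − 3×28,000| = |86,250 − 84,000| = 2,250 Hz.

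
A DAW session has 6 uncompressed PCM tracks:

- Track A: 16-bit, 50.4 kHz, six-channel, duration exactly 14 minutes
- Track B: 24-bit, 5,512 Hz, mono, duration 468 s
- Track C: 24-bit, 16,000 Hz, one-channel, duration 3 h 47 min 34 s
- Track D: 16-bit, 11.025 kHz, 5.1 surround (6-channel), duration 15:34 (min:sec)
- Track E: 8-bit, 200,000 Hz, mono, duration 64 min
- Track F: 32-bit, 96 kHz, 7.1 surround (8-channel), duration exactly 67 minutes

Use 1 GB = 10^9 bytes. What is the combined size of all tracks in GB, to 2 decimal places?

Track A: exactly 14 minutes = 840 s; 50,400 × 840 × 2 × 6 = 508,032,000 bytes.
Track B: 5,512 × 468 × 3 × 1 = 7,738,848 bytes.
Track C: 3 h 47 min 34 s = 13,654 s; 16,000 × 13,654 × 3 × 1 = 655,392,000 bytes.
Track D: 15:34 (min:sec) = 934 s; 11,025 × 934 × 2 × 6 = 123,568,200 bytes.
Track E: 64 min = 3,840 s; 200,000 × 3,840 × 1 × 1 = 768,000,000 bytes.
Track F: exactly 67 minutes = 4,020 s; 96,000 × 4,020 × 4 × 8 = 12,349,440,000 bytes.
Total = 14,412,171,048 bytes = 14.41 GB.

14.41 GB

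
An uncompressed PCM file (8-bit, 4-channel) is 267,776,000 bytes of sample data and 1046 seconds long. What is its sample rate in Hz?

Bytes = sample_rate × seconds × bytes_per_sample × channels.
sample_rate = 267,776,000 / (1,046 × 1 × 4) = 267,776,000 / 4,184 = 64,000 Hz.

64,000 Hz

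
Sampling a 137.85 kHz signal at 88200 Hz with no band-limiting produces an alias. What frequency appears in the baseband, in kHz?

Nyquist = 88,200/2 = 44,100 Hz; 137,850 Hz exceeds it.
Alias = |137,850 − 2×88,200| = |137,850 − 176,400| = 38,550 Hz = 38.55 kHz.

38.55 kHz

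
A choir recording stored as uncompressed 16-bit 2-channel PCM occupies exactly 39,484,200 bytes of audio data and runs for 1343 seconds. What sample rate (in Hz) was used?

7,350 Hz

Bytes = sample_rate × seconds × bytes_per_sample × channels.
sample_rate = 39,484,200 / (1,343 × 2 × 2) = 39,484,200 / 5,372 = 7,350 Hz.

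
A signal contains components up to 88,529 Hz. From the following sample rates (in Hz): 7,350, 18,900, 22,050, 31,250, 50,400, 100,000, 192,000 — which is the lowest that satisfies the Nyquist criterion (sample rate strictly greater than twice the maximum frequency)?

192,000 Hz

Need sample rate > 2 × 88,529 = 177,058 Hz.
Lowest listed rate above 177,058 Hz is 192,000 Hz.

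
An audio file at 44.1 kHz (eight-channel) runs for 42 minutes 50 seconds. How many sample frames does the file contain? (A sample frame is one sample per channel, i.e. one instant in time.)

42 minutes 50 seconds = 2,570 s.
44,100 samples/s × 2,570 s = 113,337,000 frames.

113,337,000 sample frames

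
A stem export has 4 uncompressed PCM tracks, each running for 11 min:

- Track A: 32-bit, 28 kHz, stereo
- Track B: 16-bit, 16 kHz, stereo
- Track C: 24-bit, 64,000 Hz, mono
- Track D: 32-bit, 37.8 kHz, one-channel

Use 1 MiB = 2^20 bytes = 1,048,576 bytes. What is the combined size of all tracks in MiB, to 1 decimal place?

397.3 MiB

11 min = 660 s.
Track A: 28,000 × 660 × 4 × 2 = 147,840,000 bytes.
Track B: 16,000 × 660 × 2 × 2 = 42,240,000 bytes.
Track C: 64,000 × 660 × 3 × 1 = 126,720,000 bytes.
Track D: 37,800 × 660 × 4 × 1 = 99,792,000 bytes.
Total = 416,592,000 bytes = 397.3 MiB.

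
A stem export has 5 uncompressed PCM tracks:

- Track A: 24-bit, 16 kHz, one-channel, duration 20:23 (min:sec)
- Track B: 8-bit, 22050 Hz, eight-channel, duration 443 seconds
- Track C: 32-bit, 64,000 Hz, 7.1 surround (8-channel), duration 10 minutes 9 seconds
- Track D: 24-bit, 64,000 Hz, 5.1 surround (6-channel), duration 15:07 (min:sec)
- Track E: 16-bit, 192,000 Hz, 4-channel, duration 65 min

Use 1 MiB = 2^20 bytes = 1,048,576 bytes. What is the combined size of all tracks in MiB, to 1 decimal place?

Track A: 20:23 (min:sec) = 1,223 s; 16,000 × 1,223 × 3 × 1 = 58,704,000 bytes.
Track B: 22,050 × 443 × 1 × 8 = 78,145,200 bytes.
Track C: 10 minutes 9 seconds = 609 s; 64,000 × 609 × 4 × 8 = 1,247,232,000 bytes.
Track D: 15:07 (min:sec) = 907 s; 64,000 × 907 × 3 × 6 = 1,044,864,000 bytes.
Track E: 65 min = 3,900 s; 192,000 × 3,900 × 2 × 4 = 5,990,400,000 bytes.
Total = 8,419,345,200 bytes = 8029.3 MiB.

8029.3 MiB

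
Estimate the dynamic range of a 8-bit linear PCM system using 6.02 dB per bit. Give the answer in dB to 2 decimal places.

48.16 dB

8 × 6.02 = 48.16 dB.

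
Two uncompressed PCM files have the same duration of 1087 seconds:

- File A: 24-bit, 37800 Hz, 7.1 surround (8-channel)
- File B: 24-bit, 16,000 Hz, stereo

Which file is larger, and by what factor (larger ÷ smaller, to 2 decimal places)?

File A, by a factor of 9.45

File A: 37,800 × 3 × 8 = 907,200 bytes/s.
File B: 16,000 × 3 × 2 = 96,000 bytes/s.
File A is larger; ratio = 986,126,400 / 104,352,000 = 9.45.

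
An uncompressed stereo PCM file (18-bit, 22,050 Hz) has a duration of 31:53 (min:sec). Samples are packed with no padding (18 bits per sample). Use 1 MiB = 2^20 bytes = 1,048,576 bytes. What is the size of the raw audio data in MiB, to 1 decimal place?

Duration = 31:53 (min:sec) = 1,913 s.
Bits = 22,050 × 1,913 × 18 × 2 = 1,518,539,400 bits = 189,817,425 bytes.
189,817,425 / 1,048,576 = 181.0 MiB.

181.0 MiB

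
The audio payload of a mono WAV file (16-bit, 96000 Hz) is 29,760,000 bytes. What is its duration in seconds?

Byte rate = 96,000 × 2 × 1 = 192,000 bytes/s.
Duration = 29,760,000 / 192,000 = 155 s.

155 seconds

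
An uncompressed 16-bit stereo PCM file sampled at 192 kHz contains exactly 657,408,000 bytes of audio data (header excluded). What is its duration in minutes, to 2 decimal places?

14.27 minutes

Byte rate = 192,000 × 2 × 2 = 768,000 bytes/s.
Duration = 657,408,000 / 768,000 = 856 s.
856 s / 60 = 14.27 minutes.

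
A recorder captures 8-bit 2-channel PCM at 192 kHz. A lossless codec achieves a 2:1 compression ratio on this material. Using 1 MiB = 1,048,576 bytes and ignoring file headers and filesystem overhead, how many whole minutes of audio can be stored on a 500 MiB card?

Uncompressed byte rate = 192,000 × 1 × 2 = 384,000 bytes/s.
After 2:1 compression, effective rate ≈ 192000 bytes/s.
Capacity = 500 × 1,048,576 = 524,288,000 bytes.
524,288,000 / effective rate ≈ 2730.67 s → 45 minutes.

45 minutes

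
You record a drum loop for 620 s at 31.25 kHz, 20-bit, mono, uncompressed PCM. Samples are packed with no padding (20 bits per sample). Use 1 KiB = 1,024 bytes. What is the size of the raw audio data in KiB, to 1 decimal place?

47302.2 KiB

Bits = 31,250 × 620 × 20 × 1 = 387,500,000 bits = 48,437,500 bytes.
48,437,500 / 1,024 = 47302.2 KiB.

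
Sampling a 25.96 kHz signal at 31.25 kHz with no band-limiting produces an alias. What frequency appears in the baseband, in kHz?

5.29 kHz

Nyquist = 31,250/2 = 15,625 Hz; 25,960 Hz exceeds it.
Alias = |25,960 − 1×31,250| = |25,960 − 31,250| = 5,290 Hz = 5.29 kHz.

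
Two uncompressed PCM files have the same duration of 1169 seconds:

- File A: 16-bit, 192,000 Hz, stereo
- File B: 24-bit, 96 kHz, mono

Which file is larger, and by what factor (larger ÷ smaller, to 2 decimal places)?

File A: 192,000 × 2 × 2 = 768,000 bytes/s.
File B: 96,000 × 3 × 1 = 288,000 bytes/s.
File A is larger; ratio = 897,792,000 / 336,672,000 = 2.67.

File A, by a factor of 2.67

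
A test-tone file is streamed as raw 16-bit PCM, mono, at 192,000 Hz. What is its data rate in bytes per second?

384,000 bytes/s

Bit rate = 192,000 × 16 × 1 = 3,072,000 bits/s.
3,072,000 / 8 = 384,000 bytes/s.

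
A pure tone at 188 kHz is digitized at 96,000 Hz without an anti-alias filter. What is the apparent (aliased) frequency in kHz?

Nyquist = 96,000/2 = 48,000 Hz; 188,000 Hz exceeds it.
Alias = |188,000 − 2×96,000| = |188,000 − 192,000| = 4,000 Hz = 4 kHz.

4 kHz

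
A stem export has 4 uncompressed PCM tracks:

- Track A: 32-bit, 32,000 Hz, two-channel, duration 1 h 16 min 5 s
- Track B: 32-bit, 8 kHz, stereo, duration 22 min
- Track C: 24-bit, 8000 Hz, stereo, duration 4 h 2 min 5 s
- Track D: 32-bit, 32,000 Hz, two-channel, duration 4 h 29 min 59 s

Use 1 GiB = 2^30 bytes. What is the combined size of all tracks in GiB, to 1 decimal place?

5.7 GiB

Track A: 1 h 16 min 5 s = 4,565 s; 32,000 × 4,565 × 4 × 2 = 1,168,640,000 bytes.
Track B: 22 min = 1,320 s; 8,000 × 1,320 × 4 × 2 = 84,480,000 bytes.
Track C: 4 h 2 min 5 s = 14,525 s; 8,000 × 14,525 × 3 × 2 = 697,200,000 bytes.
Track D: 4 h 29 min 59 s = 16,199 s; 32,000 × 16,199 × 4 × 2 = 4,146,944,000 bytes.
Total = 6,097,264,000 bytes = 5.7 GiB.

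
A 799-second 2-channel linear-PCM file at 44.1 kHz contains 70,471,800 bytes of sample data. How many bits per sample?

Bytes per sample = 70,471,800 / (44,100 × 799 × 2) = 70,471,800 / 70,471,800 = 1.
Bit depth = 1 × 8 = 8 bits.

8 bits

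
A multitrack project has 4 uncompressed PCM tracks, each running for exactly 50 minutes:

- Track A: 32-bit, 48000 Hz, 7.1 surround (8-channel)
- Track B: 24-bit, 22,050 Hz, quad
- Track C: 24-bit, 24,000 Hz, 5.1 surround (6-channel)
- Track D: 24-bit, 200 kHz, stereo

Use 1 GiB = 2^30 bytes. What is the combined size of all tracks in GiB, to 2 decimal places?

9.59 GiB

exactly 50 minutes = 3,000 s.
Track A: 48,000 × 3,000 × 4 × 8 = 4,608,000,000 bytes.
Track B: 22,050 × 3,000 × 3 × 4 = 793,800,000 bytes.
Track C: 24,000 × 3,000 × 3 × 6 = 1,296,000,000 bytes.
Track D: 200,000 × 3,000 × 3 × 2 = 3,600,000,000 bytes.
Total = 10,297,800,000 bytes = 9.59 GiB.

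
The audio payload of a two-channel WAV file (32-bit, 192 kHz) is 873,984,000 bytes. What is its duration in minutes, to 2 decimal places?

Byte rate = 192,000 × 4 × 2 = 1,536,000 bytes/s.
Duration = 873,984,000 / 1,536,000 = 569 s.
569 s / 60 = 9.48 minutes.

9.48 minutes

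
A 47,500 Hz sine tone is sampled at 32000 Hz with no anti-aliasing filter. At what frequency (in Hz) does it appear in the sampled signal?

15,500 Hz

Nyquist = 32,000/2 = 16,000 Hz; 47,500 Hz exceeds it.
Alias = |47,500 − 1×32,000| = |47,500 − 32,000| = 15,500 Hz.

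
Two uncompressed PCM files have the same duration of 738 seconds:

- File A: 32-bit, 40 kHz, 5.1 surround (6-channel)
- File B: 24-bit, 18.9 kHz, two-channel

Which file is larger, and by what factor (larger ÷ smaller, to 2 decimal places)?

File A: 40,000 × 4 × 6 = 960,000 bytes/s.
File B: 18,900 × 3 × 2 = 113,400 bytes/s.
File A is larger; ratio = 708,480,000 / 83,689,200 = 8.47.

File A, by a factor of 8.47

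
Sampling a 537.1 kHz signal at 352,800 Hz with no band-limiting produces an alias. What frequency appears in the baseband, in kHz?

168.5 kHz

Nyquist = 352,800/2 = 176,400 Hz; 537,100 Hz exceeds it.
Alias = |537,100 − 2×352,800| = |537,100 − 705,600| = 168,500 Hz = 168.5 kHz.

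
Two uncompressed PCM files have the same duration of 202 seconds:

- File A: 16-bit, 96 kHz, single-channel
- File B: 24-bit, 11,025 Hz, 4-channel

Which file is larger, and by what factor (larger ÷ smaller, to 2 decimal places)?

File A: 96,000 × 2 × 1 = 192,000 bytes/s.
File B: 11,025 × 3 × 4 = 132,300 bytes/s.
File A is larger; ratio = 38,784,000 / 26,724,600 = 1.45.

File A, by a factor of 1.45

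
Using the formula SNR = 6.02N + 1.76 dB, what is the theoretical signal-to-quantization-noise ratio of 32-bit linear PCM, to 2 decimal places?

6.02 × 32 + 1.76 = 194.40 dB.

194.40 dB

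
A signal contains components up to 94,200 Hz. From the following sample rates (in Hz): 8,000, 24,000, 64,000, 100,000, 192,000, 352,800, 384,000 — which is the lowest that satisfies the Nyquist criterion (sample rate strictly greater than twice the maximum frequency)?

Need sample rate > 2 × 94,200 = 188,400 Hz.
Lowest listed rate above 188,400 Hz is 192,000 Hz.

192,000 Hz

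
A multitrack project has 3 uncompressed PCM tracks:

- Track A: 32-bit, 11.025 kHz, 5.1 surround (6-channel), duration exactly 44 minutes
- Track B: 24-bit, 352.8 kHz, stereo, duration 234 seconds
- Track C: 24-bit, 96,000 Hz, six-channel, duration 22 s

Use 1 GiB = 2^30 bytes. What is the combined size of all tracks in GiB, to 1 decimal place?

1.1 GiB

Track A: exactly 44 minutes = 2,640 s; 11,025 × 2,640 × 4 × 6 = 698,544,000 bytes.
Track B: 352,800 × 234 × 3 × 2 = 495,331,200 bytes.
Track C: 96,000 × 22 × 3 × 6 = 38,016,000 bytes.
Total = 1,231,891,200 bytes = 1.1 GiB.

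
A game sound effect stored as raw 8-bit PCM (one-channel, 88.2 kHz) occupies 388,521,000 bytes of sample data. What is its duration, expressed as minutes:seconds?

Byte rate = 88,200 × 1 × 1 = 88,200 bytes/s.
Duration = 388,521,000 / 88,200 = 4,405 s.
4,405 s = 73:25.

73:25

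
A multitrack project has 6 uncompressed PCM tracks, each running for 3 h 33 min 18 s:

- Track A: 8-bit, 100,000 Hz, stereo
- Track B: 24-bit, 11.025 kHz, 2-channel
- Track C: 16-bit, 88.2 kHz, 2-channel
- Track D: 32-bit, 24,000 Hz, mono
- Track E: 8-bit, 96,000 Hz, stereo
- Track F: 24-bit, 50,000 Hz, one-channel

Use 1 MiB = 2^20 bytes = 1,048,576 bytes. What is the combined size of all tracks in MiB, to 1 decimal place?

12900.2 MiB

3 h 33 min 18 s = 12,798 s.
Track A: 100,000 × 12,798 × 1 × 2 = 2,559,600,000 bytes.
Track B: 11,025 × 12,798 × 3 × 2 = 846,587,700 bytes.
Track C: 88,200 × 12,798 × 2 × 2 = 4,515,134,400 bytes.
Track D: 24,000 × 12,798 × 4 × 1 = 1,228,608,000 bytes.
Track E: 96,000 × 12,798 × 1 × 2 = 2,457,216,000 bytes.
Track F: 50,000 × 12,798 × 3 × 1 = 1,919,700,000 bytes.
Total = 13,526,846,100 bytes = 12900.2 MiB.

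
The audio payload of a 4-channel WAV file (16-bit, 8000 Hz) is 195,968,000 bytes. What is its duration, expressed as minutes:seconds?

Byte rate = 8,000 × 2 × 4 = 64,000 bytes/s.
Duration = 195,968,000 / 64,000 = 3,062 s.
3,062 s = 51:02.

51:02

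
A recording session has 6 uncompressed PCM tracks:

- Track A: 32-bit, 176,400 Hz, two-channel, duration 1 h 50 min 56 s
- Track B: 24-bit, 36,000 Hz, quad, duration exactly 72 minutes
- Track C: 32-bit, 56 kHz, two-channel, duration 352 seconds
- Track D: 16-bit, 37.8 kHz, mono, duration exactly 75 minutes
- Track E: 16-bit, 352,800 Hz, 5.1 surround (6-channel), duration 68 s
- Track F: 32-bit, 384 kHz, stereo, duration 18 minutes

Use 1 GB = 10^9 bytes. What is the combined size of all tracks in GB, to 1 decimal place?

15.4 GB

Track A: 1 h 50 min 56 s = 6,656 s; 176,400 × 6,656 × 4 × 2 = 9,392,947,200 bytes.
Track B: exactly 72 minutes = 4,320 s; 36,000 × 4,320 × 3 × 4 = 1,866,240,000 bytes.
Track C: 56,000 × 352 × 4 × 2 = 157,696,000 bytes.
Track D: exactly 75 minutes = 4,500 s; 37,800 × 4,500 × 2 × 1 = 340,200,000 bytes.
Track E: 352,800 × 68 × 2 × 6 = 287,884,800 bytes.
Track F: 18 minutes = 1,080 s; 384,000 × 1,080 × 4 × 2 = 3,317,760,000 bytes.
Total = 15,362,728,000 bytes = 15.4 GB.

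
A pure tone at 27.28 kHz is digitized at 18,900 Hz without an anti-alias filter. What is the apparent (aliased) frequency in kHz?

Nyquist = 18,900/2 = 9,450 Hz; 27,280 Hz exceeds it.
Alias = |27,280 − 1×18,900| = |27,280 − 18,900| = 8,380 Hz = 8.38 kHz.

8.38 kHz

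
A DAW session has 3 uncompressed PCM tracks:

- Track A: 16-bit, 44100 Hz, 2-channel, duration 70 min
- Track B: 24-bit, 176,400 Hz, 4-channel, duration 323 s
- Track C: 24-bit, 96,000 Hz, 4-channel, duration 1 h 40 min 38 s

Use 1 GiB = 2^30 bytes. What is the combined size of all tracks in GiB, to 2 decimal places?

7.80 GiB

Track A: 70 min = 4,200 s; 44,100 × 4,200 × 2 × 2 = 740,880,000 bytes.
Track B: 176,400 × 323 × 3 × 4 = 683,726,400 bytes.
Track C: 1 h 40 min 38 s = 6,038 s; 96,000 × 6,038 × 3 × 4 = 6,955,776,000 bytes.
Total = 8,380,382,400 bytes = 7.80 GiB.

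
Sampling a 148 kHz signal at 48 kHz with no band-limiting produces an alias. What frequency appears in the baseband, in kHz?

Nyquist = 48,000/2 = 24,000 Hz; 148,000 Hz exceeds it.
Alias = |148,000 − 3×48,000| = |148,000 − 144,000| = 4,000 Hz = 4 kHz.

4 kHz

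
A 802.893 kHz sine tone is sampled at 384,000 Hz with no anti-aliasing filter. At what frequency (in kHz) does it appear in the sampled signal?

Nyquist = 384,000/2 = 192,000 Hz; 802,893 Hz exceeds it.
Alias = |802,893 − 2×384,000| = |802,893 − 768,000| = 34,893 Hz = 34.893 kHz.

34.893 kHz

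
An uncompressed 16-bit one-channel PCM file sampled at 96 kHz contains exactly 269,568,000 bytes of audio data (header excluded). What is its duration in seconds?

1,404 seconds

Byte rate = 96,000 × 2 × 1 = 192,000 bytes/s.
Duration = 269,568,000 / 192,000 = 1,404 s.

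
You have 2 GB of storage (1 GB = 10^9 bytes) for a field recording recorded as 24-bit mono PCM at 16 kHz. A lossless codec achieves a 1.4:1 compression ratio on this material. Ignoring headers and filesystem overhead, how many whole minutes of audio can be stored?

Uncompressed byte rate = 16,000 × 3 × 1 = 48,000 bytes/s.
After 1.4:1 compression, effective rate ≈ 34285.71 bytes/s.
Capacity = 2 × 1,000,000,000 = 2,000,000,000 bytes.
2,000,000,000 / effective rate ≈ 58333.33 s → 972 minutes.

972 minutes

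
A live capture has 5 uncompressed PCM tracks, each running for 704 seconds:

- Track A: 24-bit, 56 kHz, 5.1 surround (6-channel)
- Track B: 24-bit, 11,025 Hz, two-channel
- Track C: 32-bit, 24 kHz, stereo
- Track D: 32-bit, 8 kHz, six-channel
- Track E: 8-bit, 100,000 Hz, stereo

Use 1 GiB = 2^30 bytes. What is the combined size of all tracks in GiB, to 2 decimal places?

1.09 GiB

Track A: 56,000 × 704 × 3 × 6 = 709,632,000 bytes.
Track B: 11,025 × 704 × 3 × 2 = 46,569,600 bytes.
Track C: 24,000 × 704 × 4 × 2 = 135,168,000 bytes.
Track D: 8,000 × 704 × 4 × 6 = 135,168,000 bytes.
Track E: 100,000 × 704 × 1 × 2 = 140,800,000 bytes.
Total = 1,167,337,600 bytes = 1.09 GiB.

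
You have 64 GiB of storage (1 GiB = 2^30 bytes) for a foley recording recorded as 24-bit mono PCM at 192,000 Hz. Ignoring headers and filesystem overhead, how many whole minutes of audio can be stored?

1,988 minutes

Uncompressed byte rate = 192,000 × 3 × 1 = 576,000 bytes/s.
Capacity = 64 × 1,073,741,824 = 68,719,476,736 bytes.
68,719,476,736 / 576,000 ≈ 119304.65 s → 1,988 minutes.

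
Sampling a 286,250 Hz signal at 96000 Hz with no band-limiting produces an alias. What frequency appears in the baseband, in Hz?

1,750 Hz

Nyquist = 96,000/2 = 48,000 Hz; 286,250 Hz exceeds it.
Alias = |286,250 − 3×96,000| = |286,250 − 288,000| = 1,750 Hz.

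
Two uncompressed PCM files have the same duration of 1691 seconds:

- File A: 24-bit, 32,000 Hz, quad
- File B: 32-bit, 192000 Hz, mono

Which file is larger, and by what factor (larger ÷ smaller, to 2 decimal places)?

File A: 32,000 × 3 × 4 = 384,000 bytes/s.
File B: 192,000 × 4 × 1 = 768,000 bytes/s.
File B is larger; ratio = 1,298,688,000 / 649,344,000 = 2.00.

File B, by a factor of 2.00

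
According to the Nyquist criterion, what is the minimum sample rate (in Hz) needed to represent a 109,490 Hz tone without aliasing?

Minimum sample rate = 2 × 109,490 Hz = 218,980 Hz.

218,980 Hz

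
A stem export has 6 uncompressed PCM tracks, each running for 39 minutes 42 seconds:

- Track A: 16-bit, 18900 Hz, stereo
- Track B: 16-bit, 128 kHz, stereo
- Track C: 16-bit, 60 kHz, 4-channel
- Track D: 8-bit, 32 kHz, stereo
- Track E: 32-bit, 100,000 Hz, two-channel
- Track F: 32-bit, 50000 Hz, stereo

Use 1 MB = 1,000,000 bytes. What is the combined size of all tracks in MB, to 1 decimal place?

5553.9 MB

39 minutes 42 seconds = 2,382 s.
Track A: 18,900 × 2,382 × 2 × 2 = 180,079,200 bytes.
Track B: 128,000 × 2,382 × 2 × 2 = 1,219,584,000 bytes.
Track C: 60,000 × 2,382 × 2 × 4 = 1,143,360,000 bytes.
Track D: 32,000 × 2,382 × 1 × 2 = 152,448,000 bytes.
Track E: 100,000 × 2,382 × 4 × 2 = 1,905,600,000 bytes.
Track F: 50,000 × 2,382 × 4 × 2 = 952,800,000 bytes.
Total = 5,553,871,200 bytes = 5553.9 MB.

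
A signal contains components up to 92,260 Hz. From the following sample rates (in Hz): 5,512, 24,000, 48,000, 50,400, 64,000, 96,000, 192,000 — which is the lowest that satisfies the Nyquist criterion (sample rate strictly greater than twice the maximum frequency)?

192,000 Hz

Need sample rate > 2 × 92,260 = 184,520 Hz.
Lowest listed rate above 184,520 Hz is 192,000 Hz.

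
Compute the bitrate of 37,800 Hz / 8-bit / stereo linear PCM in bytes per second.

75,600 bytes/s

Bit rate = 37,800 × 8 × 2 = 604,800 bits/s.
604,800 / 8 = 75,600 bytes/s.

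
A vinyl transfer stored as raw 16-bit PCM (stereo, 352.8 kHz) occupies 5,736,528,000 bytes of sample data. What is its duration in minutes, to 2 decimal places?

67.75 minutes

Byte rate = 352,800 × 2 × 2 = 1,411,200 bytes/s.
Duration = 5,736,528,000 / 1,411,200 = 4,065 s.
4,065 s / 60 = 67.75 minutes.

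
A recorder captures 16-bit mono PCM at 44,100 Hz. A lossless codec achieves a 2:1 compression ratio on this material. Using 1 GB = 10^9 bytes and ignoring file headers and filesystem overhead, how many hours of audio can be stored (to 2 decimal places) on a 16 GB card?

Uncompressed byte rate = 44,100 × 2 × 1 = 88,200 bytes/s.
After 2:1 compression, effective rate ≈ 44100 bytes/s.
Capacity = 16 × 1,000,000,000 = 16,000,000,000 bytes.
16,000,000,000 / effective rate ≈ 362811.79 s → 100.78 hours.

100.78 hours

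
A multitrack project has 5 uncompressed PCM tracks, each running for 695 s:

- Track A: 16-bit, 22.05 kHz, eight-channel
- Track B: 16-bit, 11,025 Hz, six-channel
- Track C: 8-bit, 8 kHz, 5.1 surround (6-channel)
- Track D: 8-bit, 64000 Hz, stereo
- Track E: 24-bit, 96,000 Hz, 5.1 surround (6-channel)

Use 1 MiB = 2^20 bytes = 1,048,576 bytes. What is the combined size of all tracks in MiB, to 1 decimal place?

1583.5 MiB

Track A: 22,050 × 695 × 2 × 8 = 245,196,000 bytes.
Track B: 11,025 × 695 × 2 × 6 = 91,948,500 bytes.
Track C: 8,000 × 695 × 1 × 6 = 33,360,000 bytes.
Track D: 64,000 × 695 × 1 × 2 = 88,960,000 bytes.
Track E: 96,000 × 695 × 3 × 6 = 1,200,960,000 bytes.
Total = 1,660,424,500 bytes = 1583.5 MiB.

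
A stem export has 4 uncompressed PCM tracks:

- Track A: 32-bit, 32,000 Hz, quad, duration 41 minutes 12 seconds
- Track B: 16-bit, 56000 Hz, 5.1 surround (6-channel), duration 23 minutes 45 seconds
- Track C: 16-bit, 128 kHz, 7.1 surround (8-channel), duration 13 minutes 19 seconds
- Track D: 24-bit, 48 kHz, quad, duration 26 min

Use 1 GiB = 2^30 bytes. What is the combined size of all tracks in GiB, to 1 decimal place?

4.4 GiB

Track A: 41 minutes 12 seconds = 2,472 s; 32,000 × 2,472 × 4 × 4 = 1,265,664,000 bytes.
Track B: 23 minutes 45 seconds = 1,425 s; 56,000 × 1,425 × 2 × 6 = 957,600,000 bytes.
Track C: 13 minutes 19 seconds = 799 s; 128,000 × 799 × 2 × 8 = 1,636,352,000 bytes.
Track D: 26 min = 1,560 s; 48,000 × 1,560 × 3 × 4 = 898,560,000 bytes.
Total = 4,758,176,000 bytes = 4.4 GiB.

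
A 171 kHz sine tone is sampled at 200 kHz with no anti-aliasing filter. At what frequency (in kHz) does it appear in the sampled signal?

29 kHz

Nyquist = 200,000/2 = 100,000 Hz; 171,000 Hz exceeds it.
Alias = |171,000 − 1×200,000| = |171,000 − 200,000| = 29,000 Hz = 29 kHz.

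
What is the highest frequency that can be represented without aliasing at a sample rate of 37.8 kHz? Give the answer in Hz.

Nyquist frequency = sample rate / 2 = 37,800 / 2 = 18,900 Hz.

18,900 Hz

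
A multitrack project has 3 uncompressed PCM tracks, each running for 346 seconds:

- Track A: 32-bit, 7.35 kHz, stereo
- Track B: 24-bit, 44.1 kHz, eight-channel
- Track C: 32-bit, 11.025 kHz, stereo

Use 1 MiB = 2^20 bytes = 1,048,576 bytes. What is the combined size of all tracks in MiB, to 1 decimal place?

397.7 MiB

Track A: 7,350 × 346 × 4 × 2 = 20,344,800 bytes.
Track B: 44,100 × 346 × 3 × 8 = 366,206,400 bytes.
Track C: 11,025 × 346 × 4 × 2 = 30,517,200 bytes.
Total = 417,068,400 bytes = 397.7 MiB.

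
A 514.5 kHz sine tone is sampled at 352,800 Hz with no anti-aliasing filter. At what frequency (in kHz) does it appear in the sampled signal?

Nyquist = 352,800/2 = 176,400 Hz; 514,500 Hz exceeds it.
Alias = |514,500 − 1×352,800| = |514,500 − 352,800| = 161,700 Hz = 161.7 kHz.

161.7 kHz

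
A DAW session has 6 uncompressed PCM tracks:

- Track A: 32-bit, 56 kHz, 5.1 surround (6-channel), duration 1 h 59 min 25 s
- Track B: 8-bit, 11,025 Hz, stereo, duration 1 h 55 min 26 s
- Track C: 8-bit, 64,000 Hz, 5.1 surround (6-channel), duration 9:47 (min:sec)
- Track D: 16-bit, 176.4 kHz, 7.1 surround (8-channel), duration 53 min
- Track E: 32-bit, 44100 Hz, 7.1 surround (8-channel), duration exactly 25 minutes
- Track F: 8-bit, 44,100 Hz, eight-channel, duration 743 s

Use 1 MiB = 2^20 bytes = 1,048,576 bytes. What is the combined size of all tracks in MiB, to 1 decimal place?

20372.4 MiB

Track A: 1 h 59 min 25 s = 7,165 s; 56,000 × 7,165 × 4 × 6 = 9,629,760,000 bytes.
Track B: 1 h 55 min 26 s = 6,926 s; 11,025 × 6,926 × 1 × 2 = 152,718,300 bytes.
Track C: 9:47 (min:sec) = 587 s; 64,000 × 587 × 1 × 6 = 225,408,000 bytes.
Track D: 53 min = 3,180 s; 176,400 × 3,180 × 2 × 8 = 8,975,232,000 bytes.
Track E: exactly 25 minutes = 1,500 s; 44,100 × 1,500 × 4 × 8 = 2,116,800,000 bytes.
Track F: 44,100 × 743 × 1 × 8 = 262,130,400 bytes.
Total = 21,362,048,700 bytes = 20372.4 MiB.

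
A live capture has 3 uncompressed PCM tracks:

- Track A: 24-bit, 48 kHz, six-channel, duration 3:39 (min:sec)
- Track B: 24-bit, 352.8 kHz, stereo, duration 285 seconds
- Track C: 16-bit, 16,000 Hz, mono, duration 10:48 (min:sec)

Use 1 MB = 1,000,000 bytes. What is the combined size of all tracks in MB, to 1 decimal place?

813.2 MB

Track A: 3:39 (min:sec) = 219 s; 48,000 × 219 × 3 × 6 = 189,216,000 bytes.
Track B: 352,800 × 285 × 3 × 2 = 603,288,000 bytes.
Track C: 10:48 (min:sec) = 648 s; 16,000 × 648 × 2 × 1 = 20,736,000 bytes.
Total = 813,240,000 bytes = 813.2 MB.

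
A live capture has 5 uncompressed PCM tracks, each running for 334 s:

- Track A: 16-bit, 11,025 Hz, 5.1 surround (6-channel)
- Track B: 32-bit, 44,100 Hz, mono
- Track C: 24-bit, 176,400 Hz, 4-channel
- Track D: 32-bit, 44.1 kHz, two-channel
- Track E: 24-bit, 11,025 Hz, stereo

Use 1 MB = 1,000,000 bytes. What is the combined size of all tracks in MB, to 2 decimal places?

Track A: 11,025 × 334 × 2 × 6 = 44,188,200 bytes.
Track B: 44,100 × 334 × 4 × 1 = 58,917,600 bytes.
Track C: 176,400 × 334 × 3 × 4 = 707,011,200 bytes.
Track D: 44,100 × 334 × 4 × 2 = 117,835,200 bytes.
Track E: 11,025 × 334 × 3 × 2 = 22,094,100 bytes.
Total = 950,046,300 bytes = 950.05 MB.

950.05 MB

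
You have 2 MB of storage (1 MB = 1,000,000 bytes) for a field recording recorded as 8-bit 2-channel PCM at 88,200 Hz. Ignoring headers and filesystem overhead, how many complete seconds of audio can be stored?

Uncompressed byte rate = 88,200 × 1 × 2 = 176,400 bytes/s.
Capacity = 2 × 1,000,000 = 2,000,000 bytes.
2,000,000 / 176,400 ≈ 11.34 s → 11 seconds.

11 seconds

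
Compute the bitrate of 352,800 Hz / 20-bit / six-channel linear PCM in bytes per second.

5,292,000 bytes/s

Bit rate = 352,800 × 20 × 6 = 42,336,000 bits/s.
42,336,000 / 8 = 5,292,000 bytes/s.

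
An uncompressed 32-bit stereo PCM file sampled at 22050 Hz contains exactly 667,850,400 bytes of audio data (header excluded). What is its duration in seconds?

Byte rate = 22,050 × 4 × 2 = 176,400 bytes/s.
Duration = 667,850,400 / 176,400 = 3,786 s.

3,786 seconds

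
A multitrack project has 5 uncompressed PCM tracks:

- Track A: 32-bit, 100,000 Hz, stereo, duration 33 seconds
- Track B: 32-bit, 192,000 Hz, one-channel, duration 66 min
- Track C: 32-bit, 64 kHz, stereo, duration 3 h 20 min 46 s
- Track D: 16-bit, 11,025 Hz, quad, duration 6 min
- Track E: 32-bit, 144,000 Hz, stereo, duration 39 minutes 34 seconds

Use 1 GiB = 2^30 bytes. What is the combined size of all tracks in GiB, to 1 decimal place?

Track A: 100,000 × 33 × 4 × 2 = 26,400,000 bytes.
Track B: 66 min = 3,960 s; 192,000 × 3,960 × 4 × 1 = 3,041,280,000 bytes.
Track C: 3 h 20 min 46 s = 12,046 s; 64,000 × 12,046 × 4 × 2 = 6,167,552,000 bytes.
Track D: 6 min = 360 s; 11,025 × 360 × 2 × 4 = 31,752,000 bytes.
Track E: 39 minutes 34 seconds = 2,374 s; 144,000 × 2,374 × 4 × 2 = 2,734,848,000 bytes.
Total = 12,001,832,000 bytes = 11.2 GiB.

11.2 GiB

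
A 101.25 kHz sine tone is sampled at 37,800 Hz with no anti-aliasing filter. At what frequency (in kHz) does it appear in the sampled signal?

12.15 kHz

Nyquist = 37,800/2 = 18,900 Hz; 101,250 Hz exceeds it.
Alias = |101,250 − 3×37,800| = |101,250 − 113,400| = 12,150 Hz = 12.15 kHz.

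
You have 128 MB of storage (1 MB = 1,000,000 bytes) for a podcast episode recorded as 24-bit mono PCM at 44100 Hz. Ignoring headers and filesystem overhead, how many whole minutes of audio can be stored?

Uncompressed byte rate = 44,100 × 3 × 1 = 132,300 bytes/s.
Capacity = 128 × 1,000,000 = 128,000,000 bytes.
128,000,000 / 132,300 ≈ 967.5 s → 16 minutes.

16 minutes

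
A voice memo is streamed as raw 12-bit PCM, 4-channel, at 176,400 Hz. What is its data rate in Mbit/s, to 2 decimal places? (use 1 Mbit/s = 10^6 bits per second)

Bit rate = 176,400 × 12 × 4 = 8,467,200 bits/s.
= 8.47 Mbit/s.

8.47 Mbit/s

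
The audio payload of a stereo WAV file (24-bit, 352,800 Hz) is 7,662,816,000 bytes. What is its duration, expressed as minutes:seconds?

Byte rate = 352,800 × 3 × 2 = 2,116,800 bytes/s.
Duration = 7,662,816,000 / 2,116,800 = 3,620 s.
3,620 s = 60:20.

60:20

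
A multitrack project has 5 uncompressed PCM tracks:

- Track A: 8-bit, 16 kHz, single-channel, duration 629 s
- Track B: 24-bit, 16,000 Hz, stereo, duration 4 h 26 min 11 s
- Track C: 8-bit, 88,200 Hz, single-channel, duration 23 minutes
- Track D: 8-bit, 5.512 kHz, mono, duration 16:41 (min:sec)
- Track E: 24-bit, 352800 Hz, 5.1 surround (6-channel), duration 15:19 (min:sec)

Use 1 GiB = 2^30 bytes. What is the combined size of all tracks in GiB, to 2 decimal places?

6.99 GiB

Track A: 16,000 × 629 × 1 × 1 = 10,064,000 bytes.
Track B: 4 h 26 min 11 s = 15,971 s; 16,000 × 15,971 × 3 × 2 = 1,533,216,000 bytes.
Track C: 23 minutes = 1,380 s; 88,200 × 1,380 × 1 × 1 = 121,716,000 bytes.
Track D: 16:41 (min:sec) = 1,001 s; 5,512 × 1,001 × 1 × 1 = 5,517,512 bytes.
Track E: 15:19 (min:sec) = 919 s; 352,800 × 919 × 3 × 6 = 5,836,017,600 bytes.
Total = 7,506,531,112 bytes = 6.99 GiB.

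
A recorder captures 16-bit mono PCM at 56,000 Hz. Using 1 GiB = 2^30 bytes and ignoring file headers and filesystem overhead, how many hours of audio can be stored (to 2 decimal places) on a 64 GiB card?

170.44 hours

Uncompressed byte rate = 56,000 × 2 × 1 = 112,000 bytes/s.
Capacity = 64 × 1,073,741,824 = 68,719,476,736 bytes.
68,719,476,736 / 112,000 ≈ 613566.76 s → 170.44 hours.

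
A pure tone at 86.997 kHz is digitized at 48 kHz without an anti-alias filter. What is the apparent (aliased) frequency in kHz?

9.003 kHz

Nyquist = 48,000/2 = 24,000 Hz; 86,997 Hz exceeds it.
Alias = |86,997 − 2×48,000| = |86,997 − 96,000| = 9,003 Hz = 9.003 kHz.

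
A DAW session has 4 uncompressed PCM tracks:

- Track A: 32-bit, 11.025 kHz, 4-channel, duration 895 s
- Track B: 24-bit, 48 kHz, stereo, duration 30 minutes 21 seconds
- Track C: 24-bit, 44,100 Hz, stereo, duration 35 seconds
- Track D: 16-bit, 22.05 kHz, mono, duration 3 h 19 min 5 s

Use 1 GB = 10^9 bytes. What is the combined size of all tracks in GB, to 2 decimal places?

Track A: 11,025 × 895 × 4 × 4 = 157,878,000 bytes.
Track B: 30 minutes 21 seconds = 1,821 s; 48,000 × 1,821 × 3 × 2 = 524,448,000 bytes.
Track C: 44,100 × 35 × 3 × 2 = 9,261,000 bytes.
Track D: 3 h 19 min 5 s = 11,945 s; 22,050 × 11,945 × 2 × 1 = 526,774,500 bytes.
Total = 1,218,361,500 bytes = 1.22 GB.

1.22 GB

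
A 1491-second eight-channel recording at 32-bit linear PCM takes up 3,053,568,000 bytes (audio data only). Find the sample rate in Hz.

64,000 Hz

Bytes = sample_rate × seconds × bytes_per_sample × channels.
sample_rate = 3,053,568,000 / (1,491 × 4 × 8) = 3,053,568,000 / 47,712 = 64,000 Hz.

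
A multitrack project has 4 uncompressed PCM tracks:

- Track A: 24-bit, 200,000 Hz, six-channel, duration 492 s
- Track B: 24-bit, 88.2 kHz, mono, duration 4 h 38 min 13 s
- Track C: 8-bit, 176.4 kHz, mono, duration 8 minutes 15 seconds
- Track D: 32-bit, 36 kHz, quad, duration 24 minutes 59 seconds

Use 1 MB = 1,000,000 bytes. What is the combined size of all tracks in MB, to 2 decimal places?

7138.91 MB

Track A: 200,000 × 492 × 3 × 6 = 1,771,200,000 bytes.
Track B: 4 h 38 min 13 s = 16,693 s; 88,200 × 16,693 × 3 × 1 = 4,416,967,800 bytes.
Track C: 8 minutes 15 seconds = 495 s; 176,400 × 495 × 1 × 1 = 87,318,000 bytes.
Track D: 24 minutes 59 seconds = 1,499 s; 36,000 × 1,499 × 4 × 4 = 863,424,000 bytes.
Total = 7,138,909,800 bytes = 7138.91 MB.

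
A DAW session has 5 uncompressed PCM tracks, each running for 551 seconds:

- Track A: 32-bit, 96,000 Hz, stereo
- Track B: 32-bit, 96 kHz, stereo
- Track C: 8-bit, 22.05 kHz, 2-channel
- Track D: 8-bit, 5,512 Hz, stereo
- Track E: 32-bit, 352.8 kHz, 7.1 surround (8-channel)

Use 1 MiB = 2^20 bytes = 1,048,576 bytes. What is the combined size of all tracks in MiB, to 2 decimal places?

6768.49 MiB

Track A: 96,000 × 551 × 4 × 2 = 423,168,000 bytes.
Track B: 96,000 × 551 × 4 × 2 = 423,168,000 bytes.
Track C: 22,050 × 551 × 1 × 2 = 24,299,100 bytes.
Track D: 5,512 × 551 × 1 × 2 = 6,074,224 bytes.
Track E: 352,800 × 551 × 4 × 8 = 6,220,569,600 bytes.
Total = 7,097,278,924 bytes = 6768.49 MiB.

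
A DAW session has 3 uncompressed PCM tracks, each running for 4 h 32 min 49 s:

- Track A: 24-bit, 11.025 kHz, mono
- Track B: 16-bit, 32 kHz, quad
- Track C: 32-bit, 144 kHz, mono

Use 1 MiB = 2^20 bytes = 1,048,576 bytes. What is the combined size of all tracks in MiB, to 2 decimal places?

13504.42 MiB

4 h 32 min 49 s = 16,369 s.
Track A: 11,025 × 16,369 × 3 × 1 = 541,404,675 bytes.
Track B: 32,000 × 16,369 × 2 × 4 = 4,190,464,000 bytes.
Track C: 144,000 × 16,369 × 4 × 1 = 9,428,544,000 bytes.
Total = 14,160,412,675 bytes = 13504.42 MiB.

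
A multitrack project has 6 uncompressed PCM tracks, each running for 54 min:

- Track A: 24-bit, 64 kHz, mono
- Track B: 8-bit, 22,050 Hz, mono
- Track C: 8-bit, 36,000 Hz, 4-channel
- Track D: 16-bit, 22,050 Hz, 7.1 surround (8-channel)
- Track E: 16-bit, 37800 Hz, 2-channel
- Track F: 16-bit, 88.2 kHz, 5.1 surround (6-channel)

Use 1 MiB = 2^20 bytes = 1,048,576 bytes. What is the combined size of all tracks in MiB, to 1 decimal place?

54 min = 3,240 s.
Track A: 64,000 × 3,240 × 3 × 1 = 622,080,000 bytes.
Track B: 22,050 × 3,240 × 1 × 1 = 71,442,000 bytes.
Track C: 36,000 × 3,240 × 1 × 4 = 466,560,000 bytes.
Track D: 22,050 × 3,240 × 2 × 8 = 1,143,072,000 bytes.
Track E: 37,800 × 3,240 × 2 × 2 = 489,888,000 bytes.
Track F: 88,200 × 3,240 × 2 × 6 = 3,429,216,000 bytes.
Total = 6,222,258,000 bytes = 5934.0 MiB.

5934.0 MiB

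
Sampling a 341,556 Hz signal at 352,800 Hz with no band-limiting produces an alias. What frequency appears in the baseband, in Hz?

Nyquist = 352,800/2 = 176,400 Hz; 341,556 Hz exceeds it.
Alias = |341,556 − 1×352,800| = |341,556 − 352,800| = 11,244 Hz.

11,244 Hz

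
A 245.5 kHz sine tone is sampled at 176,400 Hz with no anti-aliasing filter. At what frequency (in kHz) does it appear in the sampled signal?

Nyquist = 176,400/2 = 88,200 Hz; 245,500 Hz exceeds it.
Alias = |245,500 − 1×176,400| = |245,500 − 176,400| = 69,100 Hz = 69.1 kHz.

69.1 kHz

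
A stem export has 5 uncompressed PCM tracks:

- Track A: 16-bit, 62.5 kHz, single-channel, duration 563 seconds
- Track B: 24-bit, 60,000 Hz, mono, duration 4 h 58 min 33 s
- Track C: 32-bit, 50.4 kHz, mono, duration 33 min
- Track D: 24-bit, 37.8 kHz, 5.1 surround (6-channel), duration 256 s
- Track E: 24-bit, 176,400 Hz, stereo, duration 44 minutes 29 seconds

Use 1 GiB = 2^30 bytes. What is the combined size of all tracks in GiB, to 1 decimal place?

6.2 GiB

Track A: 62,500 × 563 × 2 × 1 = 70,375,000 bytes.
Track B: 4 h 58 min 33 s = 17,913 s; 60,000 × 17,913 × 3 × 1 = 3,224,340,000 bytes.
Track C: 33 min = 1,980 s; 50,400 × 1,980 × 4 × 1 = 399,168,000 bytes.
Track D: 37,800 × 256 × 3 × 6 = 174,182,400 bytes.
Track E: 44 minutes 29 seconds = 2,669 s; 176,400 × 2,669 × 3 × 2 = 2,824,869,600 bytes.
Total = 6,692,935,000 bytes = 6.2 GiB.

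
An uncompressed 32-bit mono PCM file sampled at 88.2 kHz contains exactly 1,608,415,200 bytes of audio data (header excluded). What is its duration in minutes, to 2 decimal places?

75.98 minutes

Byte rate = 88,200 × 4 × 1 = 352,800 bytes/s.
Duration = 1,608,415,200 / 352,800 = 4,559 s.
4,559 s / 60 = 75.98 minutes.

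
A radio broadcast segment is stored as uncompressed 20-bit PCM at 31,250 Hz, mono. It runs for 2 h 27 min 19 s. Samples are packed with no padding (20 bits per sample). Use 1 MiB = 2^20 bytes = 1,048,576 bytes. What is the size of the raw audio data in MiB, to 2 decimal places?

Duration = 2 h 27 min 19 s = 8,839 s.
Bits = 31,250 × 8,839 × 20 × 1 = 5,524,375,000 bits = 690,546,875 bytes.
690,546,875 / 1,048,576 = 658.56 MiB.

658.56 MiB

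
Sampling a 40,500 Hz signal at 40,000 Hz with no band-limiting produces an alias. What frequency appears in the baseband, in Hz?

500 Hz

Nyquist = 40,000/2 = 20,000 Hz; 40,500 Hz exceeds it.
Alias = |40,500 − 1×40,000| = |40,500 − 40,000| = 500 Hz.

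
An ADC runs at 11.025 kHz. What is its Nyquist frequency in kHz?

5.5125 kHz

Nyquist frequency = sample rate / 2 = 11,025 / 2 = 5.5125 kHz.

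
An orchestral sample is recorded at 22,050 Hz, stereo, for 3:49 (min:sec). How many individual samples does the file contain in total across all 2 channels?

10,098,900 samples

3:49 (min:sec) = 229 s.
22,050 × 229 s × 2 ch = 10,098,900 samples.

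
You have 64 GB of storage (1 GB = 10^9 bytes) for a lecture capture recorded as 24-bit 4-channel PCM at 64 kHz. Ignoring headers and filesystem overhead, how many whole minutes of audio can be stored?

1,388 minutes

Uncompressed byte rate = 64,000 × 3 × 4 = 768,000 bytes/s.
Capacity = 64 × 1,000,000,000 = 64,000,000,000 bytes.
64,000,000,000 / 768,000 ≈ 83333.33 s → 1,388 minutes.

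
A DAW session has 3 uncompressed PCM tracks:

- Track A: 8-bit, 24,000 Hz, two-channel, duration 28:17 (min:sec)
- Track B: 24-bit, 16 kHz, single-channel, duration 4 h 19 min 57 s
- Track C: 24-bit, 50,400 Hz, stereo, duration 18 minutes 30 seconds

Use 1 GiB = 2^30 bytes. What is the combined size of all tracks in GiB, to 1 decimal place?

1.1 GiB

Track A: 28:17 (min:sec) = 1,697 s; 24,000 × 1,697 × 1 × 2 = 81,456,000 bytes.
Track B: 4 h 19 min 57 s = 15,597 s; 16,000 × 15,597 × 3 × 1 = 748,656,000 bytes.
Track C: 18 minutes 30 seconds = 1,110 s; 50,400 × 1,110 × 3 × 2 = 335,664,000 bytes.
Total = 1,165,776,000 bytes = 1.1 GiB.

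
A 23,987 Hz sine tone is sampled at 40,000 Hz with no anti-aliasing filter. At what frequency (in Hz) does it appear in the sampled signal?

16,013 Hz

Nyquist = 40,000/2 = 20,000 Hz; 23,987 Hz exceeds it.
Alias = |23,987 − 1×40,000| = |23,987 − 40,000| = 16,013 Hz.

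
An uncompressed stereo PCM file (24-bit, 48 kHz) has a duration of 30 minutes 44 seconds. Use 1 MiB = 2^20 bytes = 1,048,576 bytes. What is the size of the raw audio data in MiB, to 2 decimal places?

Duration = 30 minutes 44 seconds = 1,844 s.
Bytes = 48,000 samples/s × 1,844 s × 3 bytes/sample × 2 ch = 531,072,000 bytes.
531,072,000 / 1,048,576 = 506.47 MiB.

506.47 MiB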